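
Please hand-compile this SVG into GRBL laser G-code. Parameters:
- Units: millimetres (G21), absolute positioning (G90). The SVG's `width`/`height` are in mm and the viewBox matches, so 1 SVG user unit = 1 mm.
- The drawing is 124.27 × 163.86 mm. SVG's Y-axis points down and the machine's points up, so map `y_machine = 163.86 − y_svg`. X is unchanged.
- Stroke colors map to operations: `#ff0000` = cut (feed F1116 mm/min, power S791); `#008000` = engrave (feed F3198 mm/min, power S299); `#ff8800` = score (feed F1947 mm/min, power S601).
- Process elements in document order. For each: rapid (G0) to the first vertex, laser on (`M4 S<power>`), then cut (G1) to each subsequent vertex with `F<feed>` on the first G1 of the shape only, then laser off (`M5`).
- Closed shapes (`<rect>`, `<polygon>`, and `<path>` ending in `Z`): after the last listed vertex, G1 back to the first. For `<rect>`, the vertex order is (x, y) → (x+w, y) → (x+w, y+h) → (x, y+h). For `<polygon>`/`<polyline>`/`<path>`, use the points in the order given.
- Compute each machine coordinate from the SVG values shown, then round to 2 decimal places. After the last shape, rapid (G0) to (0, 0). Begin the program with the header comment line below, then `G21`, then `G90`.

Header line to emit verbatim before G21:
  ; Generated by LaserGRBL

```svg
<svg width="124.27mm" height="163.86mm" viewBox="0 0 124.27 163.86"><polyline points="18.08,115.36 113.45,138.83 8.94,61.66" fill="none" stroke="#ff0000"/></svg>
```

1 u = 1 mm; y_m = 163.86 − y.

[1] `<polyline>` open polyline, #ff0000→cut S791 F1116: (18.08,48.50) → (113.45,25.03) → (8.94,102.20)

; Generated by LaserGRBL
G21
G90
G0 X18.08 Y48.50
M4 S791
G1 X113.45 Y25.03 F1116
G1 X8.94 Y102.20
M5
G0 X0.00 Y0.00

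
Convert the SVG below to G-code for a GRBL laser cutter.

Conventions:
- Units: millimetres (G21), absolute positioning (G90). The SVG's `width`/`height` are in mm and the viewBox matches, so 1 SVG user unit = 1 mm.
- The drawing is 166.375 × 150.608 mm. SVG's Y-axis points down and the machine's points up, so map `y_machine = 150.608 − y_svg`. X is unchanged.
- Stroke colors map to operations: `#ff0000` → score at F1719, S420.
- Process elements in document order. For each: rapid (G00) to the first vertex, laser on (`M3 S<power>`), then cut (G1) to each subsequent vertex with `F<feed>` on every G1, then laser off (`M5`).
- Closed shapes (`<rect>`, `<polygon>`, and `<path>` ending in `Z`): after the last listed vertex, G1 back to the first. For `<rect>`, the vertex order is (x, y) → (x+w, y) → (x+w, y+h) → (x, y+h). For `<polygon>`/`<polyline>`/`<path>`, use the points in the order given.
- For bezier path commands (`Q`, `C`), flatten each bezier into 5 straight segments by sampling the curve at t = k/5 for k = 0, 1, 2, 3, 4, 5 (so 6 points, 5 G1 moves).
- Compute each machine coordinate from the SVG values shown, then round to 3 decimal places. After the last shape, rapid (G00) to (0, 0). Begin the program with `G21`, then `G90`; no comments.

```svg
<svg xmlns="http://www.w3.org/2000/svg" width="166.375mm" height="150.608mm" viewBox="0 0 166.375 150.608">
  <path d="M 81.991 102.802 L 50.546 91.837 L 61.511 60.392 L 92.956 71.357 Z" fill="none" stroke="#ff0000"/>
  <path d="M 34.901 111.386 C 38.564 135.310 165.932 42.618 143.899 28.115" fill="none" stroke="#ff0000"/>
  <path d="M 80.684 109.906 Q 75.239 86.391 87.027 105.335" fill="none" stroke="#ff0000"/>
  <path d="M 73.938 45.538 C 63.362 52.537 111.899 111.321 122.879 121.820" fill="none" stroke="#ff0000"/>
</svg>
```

G21
G90
G00 X81.991 Y47.806
M3 S420
G1 X50.546 Y58.771 F1719
G1 X61.511 Y90.216 F1719
G1 X92.956 Y79.251 F1719
G1 X81.991 Y47.806 F1719
M5
G00 X34.901 Y39.222
M3 S420
G1 X49.759 Y37.303 F1719
G1 X81.196 Y54.021 F1719
G1 X116.105 Y80.026 F1719
G1 X141.376 Y105.967 F1719
G1 X143.899 Y122.493 F1719
M5
G00 X80.684 Y40.702
M3 S420
G1 X79.195 Y48.410 F1719
G1 X79.085 Y52.721 F1719
G1 X80.354 Y53.635 F1719
G1 X83.001 Y51.152 F1719
G1 X87.027 Y45.273 F1719
M5
G00 X73.938 Y105.070
M3 S420
G1 X73.913 Y95.457 F1719
G1 X83.434 Y78.219 F1719
G1 X97.863 Y58.159 F1719
G1 X112.558 Y40.081 F1719
G1 X122.879 Y28.788 F1719
M5
G00 X0.000 Y0.000

viewBox `0 0 166.375 150.608` with mm width/height → 1 unit = 1 mm. Flip: y_m = 150.608 − y_svg.

**Shape 1** — `<path>` regular polygon, stroke `#ff0000` → score (S420, F1719). Machine vertices: (81.991,47.806) → (50.546,58.771) → (61.511,90.216) → (92.956,79.251) → (81.991,47.806). Closed: final G1 returns to the first vertex.

**Shape 2** — `<path>` cubic bezier, stroke `#ff0000` → score (S420, F1719). Control points (SVG): P0=(34.901,111.386), P1=(38.564,135.310), P2=(165.932,42.618), P3=(143.899,28.115); sampled at t=k/5. Machine vertices: (34.901,39.222) → (49.759,37.303) → (81.196,54.021) → (116.105,80.026) → (141.376,105.967) → (143.899,122.493). Open path.

**Shape 3** — `<path>` quadratic bezier, stroke `#ff0000` → score (S420, F1719). Control points (SVG): P0=(80.684,109.906), P1=(75.239,86.391), P2=(87.027,105.335); sampled at t=k/5. Machine vertices: (80.684,40.702) → (79.195,48.410) → (79.085,52.721) → (80.354,53.635) → (83.001,51.152) → (87.027,45.273). Open path.

**Shape 4** — `<path>` cubic bezier, stroke `#ff0000` → score (S420, F1719). Control points (SVG): P0=(73.938,45.538), P1=(63.362,52.537), P2=(111.899,111.321), P3=(122.879,121.820); sampled at t=k/5. Machine vertices: (73.938,105.070) → (73.913,95.457) → (83.434,78.219) → (97.863,58.159) → (112.558,40.081) → (122.879,28.788). Open path.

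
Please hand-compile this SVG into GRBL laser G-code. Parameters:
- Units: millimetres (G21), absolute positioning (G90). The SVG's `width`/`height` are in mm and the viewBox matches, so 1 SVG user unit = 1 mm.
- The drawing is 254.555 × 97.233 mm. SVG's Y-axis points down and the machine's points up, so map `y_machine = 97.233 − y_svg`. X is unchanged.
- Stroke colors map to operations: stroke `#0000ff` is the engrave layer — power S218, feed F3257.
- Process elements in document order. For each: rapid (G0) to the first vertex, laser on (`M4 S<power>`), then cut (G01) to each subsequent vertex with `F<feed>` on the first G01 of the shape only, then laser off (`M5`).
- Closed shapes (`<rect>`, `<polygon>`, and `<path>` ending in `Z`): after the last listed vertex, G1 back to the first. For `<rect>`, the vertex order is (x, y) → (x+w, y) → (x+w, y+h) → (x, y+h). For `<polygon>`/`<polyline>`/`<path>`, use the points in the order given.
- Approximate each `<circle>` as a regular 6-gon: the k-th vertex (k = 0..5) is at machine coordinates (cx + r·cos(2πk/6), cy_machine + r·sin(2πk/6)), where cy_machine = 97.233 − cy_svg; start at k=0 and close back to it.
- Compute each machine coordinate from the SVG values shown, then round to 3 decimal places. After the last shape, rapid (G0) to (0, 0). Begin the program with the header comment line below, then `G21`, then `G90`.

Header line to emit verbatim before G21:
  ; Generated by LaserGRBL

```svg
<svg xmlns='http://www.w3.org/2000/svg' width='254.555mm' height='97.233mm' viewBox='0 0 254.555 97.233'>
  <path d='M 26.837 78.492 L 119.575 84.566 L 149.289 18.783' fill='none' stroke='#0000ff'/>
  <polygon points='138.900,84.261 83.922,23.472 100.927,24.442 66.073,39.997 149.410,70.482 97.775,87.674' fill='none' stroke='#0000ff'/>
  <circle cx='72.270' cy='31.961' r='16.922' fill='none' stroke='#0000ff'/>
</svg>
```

1 u = 1 mm; y_m = 97.233 − y.

[1] `<path>` open polyline, #0000ff→engrave S218 F3257: (26.837,18.741) → (119.575,12.667) → (149.289,78.450)

[2] `<polygon>` closed polygon, #0000ff→engrave S218 F3257: (138.900,12.972) → (83.922,73.761) → (100.927,72.791) → (66.073,57.236) → (149.410,26.751) → (97.775,9.559) → (138.900,12.972) (closed)

[3] `<circle>` circle, #0000ff→engrave S218 F3257: (89.192,65.272) → (80.731,79.927) → (63.809,79.927) → (55.348,65.272) → (63.809,50.617) → (80.731,50.617) → (89.192,65.272) (closed)

; Generated by LaserGRBL
G21
G90
G0 X26.837 Y18.741
M4 S218
G01 X119.575 Y12.667 F3257
G01 X149.289 Y78.450
M5
G0 X138.900 Y12.972
M4 S218
G01 X83.922 Y73.761 F3257
G01 X100.927 Y72.791
G01 X66.073 Y57.236
G01 X149.410 Y26.751
G01 X97.775 Y9.559
G01 X138.900 Y12.972
M5
G0 X89.192 Y65.272
M4 S218
G01 X80.731 Y79.927 F3257
G01 X63.809 Y79.927
G01 X55.348 Y65.272
G01 X63.809 Y50.617
G01 X80.731 Y50.617
G01 X89.192 Y65.272
M5
G0 X0.000 Y0.000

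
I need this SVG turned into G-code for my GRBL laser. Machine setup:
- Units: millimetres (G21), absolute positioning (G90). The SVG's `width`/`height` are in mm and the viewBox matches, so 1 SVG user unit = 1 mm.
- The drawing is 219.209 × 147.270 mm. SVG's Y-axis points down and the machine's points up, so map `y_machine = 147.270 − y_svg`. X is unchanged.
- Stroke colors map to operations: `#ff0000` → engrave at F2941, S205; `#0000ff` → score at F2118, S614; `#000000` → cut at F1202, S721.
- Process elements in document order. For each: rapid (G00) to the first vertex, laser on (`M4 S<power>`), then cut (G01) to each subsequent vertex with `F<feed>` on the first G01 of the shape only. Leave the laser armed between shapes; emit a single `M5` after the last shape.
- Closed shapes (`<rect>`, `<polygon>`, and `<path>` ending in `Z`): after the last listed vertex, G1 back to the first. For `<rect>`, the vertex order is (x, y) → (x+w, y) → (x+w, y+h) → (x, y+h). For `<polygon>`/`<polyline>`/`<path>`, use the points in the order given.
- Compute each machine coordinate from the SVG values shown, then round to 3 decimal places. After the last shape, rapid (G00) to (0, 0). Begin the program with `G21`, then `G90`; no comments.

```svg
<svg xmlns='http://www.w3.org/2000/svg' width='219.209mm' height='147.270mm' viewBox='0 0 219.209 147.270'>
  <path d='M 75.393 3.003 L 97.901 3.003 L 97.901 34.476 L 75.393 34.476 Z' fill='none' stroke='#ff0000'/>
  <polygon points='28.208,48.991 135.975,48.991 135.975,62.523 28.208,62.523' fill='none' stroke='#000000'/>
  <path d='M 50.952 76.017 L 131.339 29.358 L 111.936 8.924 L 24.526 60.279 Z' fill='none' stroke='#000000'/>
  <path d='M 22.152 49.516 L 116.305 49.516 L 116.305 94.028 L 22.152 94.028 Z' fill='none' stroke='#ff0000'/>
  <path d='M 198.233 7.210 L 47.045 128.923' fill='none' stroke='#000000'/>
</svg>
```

viewBox `0 0 219.209 147.270` with mm width/height → 1 unit = 1 mm. Flip: y_m = 147.270 − y_svg.

**Shape 1** — `<path>` rectangle, stroke `#ff0000` → engrave (S205, F2941). Machine vertices: (75.393,144.267) → (97.901,144.267) → (97.901,112.794) → (75.393,112.794) → (75.393,144.267). Closed: final G1 returns to the first vertex.

**Shape 2** — `<polygon>` rectangle, stroke `#000000` → cut (S721, F1202). Machine vertices: (28.208,98.279) → (135.975,98.279) → (135.975,84.747) → (28.208,84.747) → (28.208,98.279). Closed: final G1 returns to the first vertex.

**Shape 3** — `<path>` closed polygon, stroke `#000000` → cut (S721, F1202). Machine vertices: (50.952,71.253) → (131.339,117.912) → (111.936,138.346) → (24.526,86.991) → (50.952,71.253). Closed: final G1 returns to the first vertex.

**Shape 4** — `<path>` rectangle, stroke `#ff0000` → engrave (S205, F2941). Machine vertices: (22.152,97.754) → (116.305,97.754) → (116.305,53.242) → (22.152,53.242) → (22.152,97.754). Closed: final G1 returns to the first vertex.

**Shape 5** — `<path>` line segment, stroke `#000000` → cut (S721, F1202). Machine vertices: (198.233,140.060) → (47.045,18.347). Open path.

G21
G90
G00 X75.393 Y144.267
M4 S205
G01 X97.901 Y144.267 F2941
G01 X97.901 Y112.794
G01 X75.393 Y112.794
G01 X75.393 Y144.267
G00 X28.208 Y98.279
M4 S721
G01 X135.975 Y98.279 F1202
G01 X135.975 Y84.747
G01 X28.208 Y84.747
G01 X28.208 Y98.279
G00 X50.952 Y71.253
M4 S721
G01 X131.339 Y117.912 F1202
G01 X111.936 Y138.346
G01 X24.526 Y86.991
G01 X50.952 Y71.253
G00 X22.152 Y97.754
M4 S205
G01 X116.305 Y97.754 F2941
G01 X116.305 Y53.242
G01 X22.152 Y53.242
G01 X22.152 Y97.754
G00 X198.233 Y140.060
M4 S721
G01 X47.045 Y18.347 F1202
M5
G00 X0.000 Y0.000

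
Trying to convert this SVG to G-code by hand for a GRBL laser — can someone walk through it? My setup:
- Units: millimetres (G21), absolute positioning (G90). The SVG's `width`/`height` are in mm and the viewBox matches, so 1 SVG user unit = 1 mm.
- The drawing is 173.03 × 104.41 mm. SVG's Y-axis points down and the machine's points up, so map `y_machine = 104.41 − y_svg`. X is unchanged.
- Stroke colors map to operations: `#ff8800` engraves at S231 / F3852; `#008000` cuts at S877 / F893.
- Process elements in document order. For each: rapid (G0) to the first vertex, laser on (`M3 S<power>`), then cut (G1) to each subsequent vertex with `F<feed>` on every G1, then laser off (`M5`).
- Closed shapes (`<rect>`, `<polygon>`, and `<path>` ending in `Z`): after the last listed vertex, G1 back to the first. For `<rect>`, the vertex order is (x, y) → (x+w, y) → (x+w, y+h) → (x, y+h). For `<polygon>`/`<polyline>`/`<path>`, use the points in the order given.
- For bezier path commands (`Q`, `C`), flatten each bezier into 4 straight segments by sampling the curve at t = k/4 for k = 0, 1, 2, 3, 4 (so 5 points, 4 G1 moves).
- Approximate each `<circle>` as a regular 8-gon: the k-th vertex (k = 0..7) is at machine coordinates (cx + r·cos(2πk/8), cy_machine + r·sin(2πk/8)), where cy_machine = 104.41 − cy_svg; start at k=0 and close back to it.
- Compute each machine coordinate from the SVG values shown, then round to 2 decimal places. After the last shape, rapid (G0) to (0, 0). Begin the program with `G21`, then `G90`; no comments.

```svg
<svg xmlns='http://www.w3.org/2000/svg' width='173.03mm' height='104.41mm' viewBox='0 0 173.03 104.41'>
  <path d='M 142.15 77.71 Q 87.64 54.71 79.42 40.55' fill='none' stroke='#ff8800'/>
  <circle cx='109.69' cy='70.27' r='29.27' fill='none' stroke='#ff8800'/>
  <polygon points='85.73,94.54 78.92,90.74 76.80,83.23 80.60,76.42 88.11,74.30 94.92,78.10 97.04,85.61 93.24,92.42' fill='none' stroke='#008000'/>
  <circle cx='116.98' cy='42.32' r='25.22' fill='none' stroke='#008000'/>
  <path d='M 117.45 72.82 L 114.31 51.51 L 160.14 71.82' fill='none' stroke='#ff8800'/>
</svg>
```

G21
G90
G0 X142.15 Y26.70
M3 S231
G1 X117.79 Y37.65 F3852
G1 X99.21 Y47.49 F3852
G1 X86.42 Y56.23 F3852
G1 X79.42 Y63.86 F3852
M5
G0 X138.96 Y34.14
M3 S231
G1 X130.39 Y54.84 F3852
G1 X109.69 Y63.41 F3852
G1 X88.99 Y54.84 F3852
G1 X80.42 Y34.14 F3852
G1 X88.99 Y13.44 F3852
G1 X109.69 Y4.87 F3852
G1 X130.39 Y13.44 F3852
G1 X138.96 Y34.14 F3852
M5
G0 X85.73 Y9.87
M3 S877
G1 X78.92 Y13.67 F893
G1 X76.80 Y21.18 F893
G1 X80.60 Y27.99 F893
G1 X88.11 Y30.11 F893
G1 X94.92 Y26.31 F893
G1 X97.04 Y18.80 F893
G1 X93.24 Y11.99 F893
G1 X85.73 Y9.87 F893
M5
G0 X142.20 Y62.09
M3 S877
G1 X134.81 Y79.92 F893
G1 X116.98 Y87.31 F893
G1 X99.15 Y79.92 F893
G1 X91.76 Y62.09 F893
G1 X99.15 Y44.26 F893
G1 X116.98 Y36.87 F893
G1 X134.81 Y44.26 F893
G1 X142.20 Y62.09 F893
M5
G0 X117.45 Y31.59
M3 S231
G1 X114.31 Y52.90 F3852
G1 X160.14 Y32.59 F3852
M5
G0 X0.00 Y0.00

1 u = 1 mm; y_m = 104.41 − y.

[1] `<path>` quadratic bezier, #ff8800→engrave S231 F3852: (142.15,26.70) → (117.79,37.65) → (99.21,47.49) → (86.42,56.23) → (79.42,63.86)

[2] `<circle>` circle, #ff8800→engrave S231 F3852: (138.96,34.14) → (130.39,54.84) → (109.69,63.41) → (88.99,54.84) → (80.42,34.14) → (88.99,13.44) → (109.69,4.87) → (130.39,13.44) → (138.96,34.14) (closed)

[3] `<polygon>` regular polygon, #008000→cut S877 F893: (85.73,9.87) → (78.92,13.67) → (76.80,21.18) → (80.60,27.99) → (88.11,30.11) → (94.92,26.31) → (97.04,18.80) → (93.24,11.99) → (85.73,9.87) (closed)

[4] `<circle>` circle, #008000→cut S877 F893: (142.20,62.09) → (134.81,79.92) → (116.98,87.31) → (99.15,79.92) → (91.76,62.09) → (99.15,44.26) → (116.98,36.87) → (134.81,44.26) → (142.20,62.09) (closed)

[5] `<path>` open polyline, #ff8800→engrave S231 F3852: (117.45,31.59) → (114.31,52.90) → (160.14,32.59)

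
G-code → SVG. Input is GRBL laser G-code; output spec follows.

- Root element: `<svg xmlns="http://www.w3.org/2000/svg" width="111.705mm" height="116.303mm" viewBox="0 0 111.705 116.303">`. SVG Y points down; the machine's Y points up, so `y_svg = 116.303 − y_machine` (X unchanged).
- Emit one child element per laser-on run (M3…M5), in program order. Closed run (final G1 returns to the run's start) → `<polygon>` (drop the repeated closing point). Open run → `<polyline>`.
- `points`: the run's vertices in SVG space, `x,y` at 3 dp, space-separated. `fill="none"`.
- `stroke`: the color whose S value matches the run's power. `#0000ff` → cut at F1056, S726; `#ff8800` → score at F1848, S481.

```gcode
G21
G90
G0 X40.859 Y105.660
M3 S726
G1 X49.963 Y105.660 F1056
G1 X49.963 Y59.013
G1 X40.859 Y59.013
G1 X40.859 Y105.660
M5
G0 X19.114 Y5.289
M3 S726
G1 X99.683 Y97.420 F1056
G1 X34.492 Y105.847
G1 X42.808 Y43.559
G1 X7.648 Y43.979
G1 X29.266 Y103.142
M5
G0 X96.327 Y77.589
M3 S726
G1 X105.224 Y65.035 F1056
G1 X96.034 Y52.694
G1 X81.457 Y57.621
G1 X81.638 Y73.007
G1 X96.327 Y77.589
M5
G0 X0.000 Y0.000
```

<svg xmlns="http://www.w3.org/2000/svg" width="111.705mm" height="116.303mm" viewBox="0 0 111.705 116.303">
  <polygon points="40.859,10.643 49.963,10.643 49.963,57.290 40.859,57.290" fill="none" stroke="#0000ff"/>
  <polyline points="19.114,111.014 99.683,18.883 34.492,10.456 42.808,72.744 7.648,72.324 29.266,13.161" fill="none" stroke="#0000ff"/>
  <polygon points="96.327,38.714 105.224,51.268 96.034,63.609 81.457,58.682 81.638,43.296" fill="none" stroke="#0000ff"/>
</svg>

y_svg = 116.303 − y_m. Every run uses S726, so all elements get stroke `#0000ff` (cut).

[1] closed run; points: 40.859,10.643 49.963,10.643 49.963,57.290 40.859,57.290

[2] open run; points: 19.114,111.014 99.683,18.883 34.492,10.456 42.808,72.744 7.648,72.324 29.266,13.161

[3] closed run; points: 96.327,38.714 105.224,51.268 96.034,63.609 81.457,58.682 81.638,43.296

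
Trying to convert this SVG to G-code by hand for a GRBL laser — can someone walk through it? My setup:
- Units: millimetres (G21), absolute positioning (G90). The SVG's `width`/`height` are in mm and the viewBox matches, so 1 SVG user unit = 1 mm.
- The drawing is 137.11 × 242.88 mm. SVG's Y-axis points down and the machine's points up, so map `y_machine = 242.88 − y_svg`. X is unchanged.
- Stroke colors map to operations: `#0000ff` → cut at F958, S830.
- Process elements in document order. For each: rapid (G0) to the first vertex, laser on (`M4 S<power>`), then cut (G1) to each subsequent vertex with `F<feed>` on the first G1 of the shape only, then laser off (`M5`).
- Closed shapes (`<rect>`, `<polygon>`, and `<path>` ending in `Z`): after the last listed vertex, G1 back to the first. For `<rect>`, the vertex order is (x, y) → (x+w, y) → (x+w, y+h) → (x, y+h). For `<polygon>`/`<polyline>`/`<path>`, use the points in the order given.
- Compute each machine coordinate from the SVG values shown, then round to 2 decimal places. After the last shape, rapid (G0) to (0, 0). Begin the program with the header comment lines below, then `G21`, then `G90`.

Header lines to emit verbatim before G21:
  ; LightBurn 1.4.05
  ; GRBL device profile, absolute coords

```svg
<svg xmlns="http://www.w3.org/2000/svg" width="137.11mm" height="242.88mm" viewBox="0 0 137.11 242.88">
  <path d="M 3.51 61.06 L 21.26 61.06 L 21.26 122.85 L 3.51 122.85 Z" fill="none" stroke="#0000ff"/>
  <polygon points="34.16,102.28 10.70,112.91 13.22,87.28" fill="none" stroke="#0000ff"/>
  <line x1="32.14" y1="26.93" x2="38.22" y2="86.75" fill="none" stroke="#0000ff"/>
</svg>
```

Since the viewBox matches the mm dimensions, user units are millimetres directly. The only transform is the Y-flip y_m = 242.88 − y_svg.

Shape 1 is a rectangle drawn with `<path>`. Its stroke #0000ff means cut at S830, F958. After flipping Y the toolpath is (3.51,181.82) → (21.26,181.82) → (21.26,120.03) → (3.51,120.03) → (3.51,181.82), returning to the start.

Shape 2 is a regular polygon drawn with `<polygon>`. Its stroke #0000ff means cut at S830, F958. After flipping Y the toolpath is (34.16,140.60) → (10.70,129.97) → (13.22,155.60) → (34.16,140.60), returning to the start.

Shape 3 is a line segment drawn with `<line>`. Its stroke #0000ff means cut at S830, F958. After flipping Y the toolpath is (32.14,215.95) → (38.22,156.13).

; LightBurn 1.4.05
; GRBL device profile, absolute coords
G21
G90
G0 X3.51 Y181.82
M4 S830
G1 X21.26 Y181.82 F958
G1 X21.26 Y120.03
G1 X3.51 Y120.03
G1 X3.51 Y181.82
M5
G0 X34.16 Y140.60
M4 S830
G1 X10.70 Y129.97 F958
G1 X13.22 Y155.60
G1 X34.16 Y140.60
M5
G0 X32.14 Y215.95
M4 S830
G1 X38.22 Y156.13 F958
M5
G0 X0.00 Y0.00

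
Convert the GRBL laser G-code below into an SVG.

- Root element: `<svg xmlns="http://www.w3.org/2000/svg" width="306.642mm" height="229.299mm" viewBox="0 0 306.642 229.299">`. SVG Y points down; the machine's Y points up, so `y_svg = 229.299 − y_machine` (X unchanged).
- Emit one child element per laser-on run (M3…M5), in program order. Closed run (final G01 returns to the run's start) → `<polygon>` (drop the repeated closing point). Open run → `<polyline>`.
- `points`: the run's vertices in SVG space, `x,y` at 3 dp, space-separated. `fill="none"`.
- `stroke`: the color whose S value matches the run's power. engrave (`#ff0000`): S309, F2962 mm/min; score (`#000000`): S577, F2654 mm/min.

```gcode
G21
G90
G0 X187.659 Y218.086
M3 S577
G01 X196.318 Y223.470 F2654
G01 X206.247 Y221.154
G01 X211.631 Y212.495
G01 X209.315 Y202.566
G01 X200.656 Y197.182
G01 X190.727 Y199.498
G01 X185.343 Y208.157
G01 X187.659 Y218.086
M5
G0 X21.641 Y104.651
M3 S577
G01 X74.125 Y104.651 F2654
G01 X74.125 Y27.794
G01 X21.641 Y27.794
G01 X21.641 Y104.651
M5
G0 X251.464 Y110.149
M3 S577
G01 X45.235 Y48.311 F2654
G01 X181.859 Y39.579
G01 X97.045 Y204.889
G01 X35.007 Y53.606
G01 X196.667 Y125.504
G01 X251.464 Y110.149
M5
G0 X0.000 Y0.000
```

y_svg = 229.299 − y_m. Every run uses S577, so all elements get stroke `#000000` (score).

[1] closed run; points: 187.659,11.213 196.318,5.829 206.247,8.145 211.631,16.804 209.315,26.733 200.656,32.117 190.727,29.801 185.343,21.142

[2] closed run; points: 21.641,124.648 74.125,124.648 74.125,201.505 21.641,201.505

[3] closed run; points: 251.464,119.150 45.235,180.988 181.859,189.720 97.045,24.410 35.007,175.693 196.667,103.795

<svg xmlns="http://www.w3.org/2000/svg" width="306.642mm" height="229.299mm" viewBox="0 0 306.642 229.299">
  <polygon points="187.659,11.213 196.318,5.829 206.247,8.145 211.631,16.804 209.315,26.733 200.656,32.117 190.727,29.801 185.343,21.142" fill="none" stroke="#000000"/>
  <polygon points="21.641,124.648 74.125,124.648 74.125,201.505 21.641,201.505" fill="none" stroke="#000000"/>
  <polygon points="251.464,119.150 45.235,180.988 181.859,189.720 97.045,24.410 35.007,175.693 196.667,103.795" fill="none" stroke="#000000"/>
</svg>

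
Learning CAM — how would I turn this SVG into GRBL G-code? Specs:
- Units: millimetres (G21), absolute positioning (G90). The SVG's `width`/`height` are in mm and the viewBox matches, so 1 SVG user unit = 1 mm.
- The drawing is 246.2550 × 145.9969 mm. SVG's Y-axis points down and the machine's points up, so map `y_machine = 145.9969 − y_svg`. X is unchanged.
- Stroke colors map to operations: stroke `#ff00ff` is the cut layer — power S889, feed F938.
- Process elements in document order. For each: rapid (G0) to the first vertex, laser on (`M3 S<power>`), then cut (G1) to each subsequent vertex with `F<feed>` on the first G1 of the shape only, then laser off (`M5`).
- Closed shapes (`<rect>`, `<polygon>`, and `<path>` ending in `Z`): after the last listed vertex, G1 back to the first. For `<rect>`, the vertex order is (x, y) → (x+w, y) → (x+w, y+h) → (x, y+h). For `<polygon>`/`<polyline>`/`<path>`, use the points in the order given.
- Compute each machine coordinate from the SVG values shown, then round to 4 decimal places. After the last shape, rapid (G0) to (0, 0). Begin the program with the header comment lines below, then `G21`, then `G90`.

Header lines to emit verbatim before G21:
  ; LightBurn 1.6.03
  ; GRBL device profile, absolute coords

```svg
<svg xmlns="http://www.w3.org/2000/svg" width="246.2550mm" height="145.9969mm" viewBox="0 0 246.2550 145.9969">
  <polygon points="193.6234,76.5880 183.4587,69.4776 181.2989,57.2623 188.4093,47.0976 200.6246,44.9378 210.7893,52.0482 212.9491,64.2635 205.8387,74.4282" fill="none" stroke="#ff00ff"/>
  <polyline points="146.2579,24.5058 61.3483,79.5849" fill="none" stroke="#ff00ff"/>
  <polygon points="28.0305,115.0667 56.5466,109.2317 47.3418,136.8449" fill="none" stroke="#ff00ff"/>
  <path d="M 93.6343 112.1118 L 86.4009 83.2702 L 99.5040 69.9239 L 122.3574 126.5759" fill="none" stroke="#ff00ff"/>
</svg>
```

; LightBurn 1.6.03
; GRBL device profile, absolute coords
G21
G90
G0 X193.6234 Y69.4089
M3 S889
G1 X183.4587 Y76.5193 F938
G1 X181.2989 Y88.7346
G1 X188.4093 Y98.8993
G1 X200.6246 Y101.0591
G1 X210.7893 Y93.9487
G1 X212.9491 Y81.7334
G1 X205.8387 Y71.5687
G1 X193.6234 Y69.4089
M5
G0 X146.2579 Y121.4911
M3 S889
G1 X61.3483 Y66.4120 F938
M5
G0 X28.0305 Y30.9302
M3 S889
G1 X56.5466 Y36.7652 F938
G1 X47.3418 Y9.1520
G1 X28.0305 Y30.9302
M5
G0 X93.6343 Y33.8851
M3 S889
G1 X86.4009 Y62.7267 F938
G1 X99.5040 Y76.0730
G1 X122.3574 Y19.4210
M5
G0 X0.0000 Y0.0000

1 u = 1 mm; y_m = 145.9969 − y.

[1] `<polygon>` regular polygon, #ff00ff→cut S889 F938: (193.6234,69.4089) → (183.4587,76.5193) → (181.2989,88.7346) → (188.4093,98.8993) → (200.6246,101.0591) → (210.7893,93.9487) → (212.9491,81.7334) → (205.8387,71.5687) → (193.6234,69.4089) (closed)

[2] `<polyline>` line segment, #ff00ff→cut S889 F938: (146.2579,121.4911) → (61.3483,66.4120)

[3] `<polygon>` regular polygon, #ff00ff→cut S889 F938: (28.0305,30.9302) → (56.5466,36.7652) → (47.3418,9.1520) → (28.0305,30.9302) (closed)

[4] `<path>` open polyline, #ff00ff→cut S889 F938: (93.6343,33.8851) → (86.4009,62.7267) → (99.5040,76.0730) → (122.3574,19.4210)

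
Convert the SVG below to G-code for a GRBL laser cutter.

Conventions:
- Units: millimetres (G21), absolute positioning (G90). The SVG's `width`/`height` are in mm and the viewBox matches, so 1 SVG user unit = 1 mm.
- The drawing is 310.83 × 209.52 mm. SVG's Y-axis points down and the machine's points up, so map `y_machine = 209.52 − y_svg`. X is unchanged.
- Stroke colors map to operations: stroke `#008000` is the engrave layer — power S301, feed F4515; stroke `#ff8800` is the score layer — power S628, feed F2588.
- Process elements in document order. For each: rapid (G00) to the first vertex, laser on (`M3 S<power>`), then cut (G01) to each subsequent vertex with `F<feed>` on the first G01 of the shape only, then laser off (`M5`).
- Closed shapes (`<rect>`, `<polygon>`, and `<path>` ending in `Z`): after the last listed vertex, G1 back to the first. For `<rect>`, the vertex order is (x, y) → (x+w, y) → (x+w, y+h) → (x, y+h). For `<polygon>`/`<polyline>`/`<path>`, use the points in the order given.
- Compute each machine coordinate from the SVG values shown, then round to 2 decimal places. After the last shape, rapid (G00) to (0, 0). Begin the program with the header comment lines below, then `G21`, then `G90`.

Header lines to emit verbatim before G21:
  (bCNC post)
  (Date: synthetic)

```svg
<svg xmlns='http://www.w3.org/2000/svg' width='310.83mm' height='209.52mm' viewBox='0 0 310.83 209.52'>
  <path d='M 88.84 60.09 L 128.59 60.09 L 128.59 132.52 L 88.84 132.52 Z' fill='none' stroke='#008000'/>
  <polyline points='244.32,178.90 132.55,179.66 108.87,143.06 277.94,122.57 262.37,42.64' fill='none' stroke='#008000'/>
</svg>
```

Since the viewBox matches the mm dimensions, user units are millimetres directly. The only transform is the Y-flip y_m = 209.52 − y_svg.

Shape 1 is a rectangle drawn with `<path>`. Its stroke #008000 means engrave at S301, F4515. After flipping Y the toolpath is (88.84,149.43) → (128.59,149.43) → (128.59,77.00) → (88.84,77.00) → (88.84,149.43), returning to the start.

Shape 2 is a open polyline drawn with `<polyline>`. Its stroke #008000 means engrave at S301, F4515. After flipping Y the toolpath is (244.32,30.62) → (132.55,29.86) → (108.87,66.46) → (277.94,86.95) → (262.37,166.88).

(bCNC post)
(Date: synthetic)
G21
G90
G00 X88.84 Y149.43
M3 S301
G01 X128.59 Y149.43 F4515
G01 X128.59 Y77.00
G01 X88.84 Y77.00
G01 X88.84 Y149.43
M5
G00 X244.32 Y30.62
M3 S301
G01 X132.55 Y29.86 F4515
G01 X108.87 Y66.46
G01 X277.94 Y86.95
G01 X262.37 Y166.88
M5
G00 X0.00 Y0.00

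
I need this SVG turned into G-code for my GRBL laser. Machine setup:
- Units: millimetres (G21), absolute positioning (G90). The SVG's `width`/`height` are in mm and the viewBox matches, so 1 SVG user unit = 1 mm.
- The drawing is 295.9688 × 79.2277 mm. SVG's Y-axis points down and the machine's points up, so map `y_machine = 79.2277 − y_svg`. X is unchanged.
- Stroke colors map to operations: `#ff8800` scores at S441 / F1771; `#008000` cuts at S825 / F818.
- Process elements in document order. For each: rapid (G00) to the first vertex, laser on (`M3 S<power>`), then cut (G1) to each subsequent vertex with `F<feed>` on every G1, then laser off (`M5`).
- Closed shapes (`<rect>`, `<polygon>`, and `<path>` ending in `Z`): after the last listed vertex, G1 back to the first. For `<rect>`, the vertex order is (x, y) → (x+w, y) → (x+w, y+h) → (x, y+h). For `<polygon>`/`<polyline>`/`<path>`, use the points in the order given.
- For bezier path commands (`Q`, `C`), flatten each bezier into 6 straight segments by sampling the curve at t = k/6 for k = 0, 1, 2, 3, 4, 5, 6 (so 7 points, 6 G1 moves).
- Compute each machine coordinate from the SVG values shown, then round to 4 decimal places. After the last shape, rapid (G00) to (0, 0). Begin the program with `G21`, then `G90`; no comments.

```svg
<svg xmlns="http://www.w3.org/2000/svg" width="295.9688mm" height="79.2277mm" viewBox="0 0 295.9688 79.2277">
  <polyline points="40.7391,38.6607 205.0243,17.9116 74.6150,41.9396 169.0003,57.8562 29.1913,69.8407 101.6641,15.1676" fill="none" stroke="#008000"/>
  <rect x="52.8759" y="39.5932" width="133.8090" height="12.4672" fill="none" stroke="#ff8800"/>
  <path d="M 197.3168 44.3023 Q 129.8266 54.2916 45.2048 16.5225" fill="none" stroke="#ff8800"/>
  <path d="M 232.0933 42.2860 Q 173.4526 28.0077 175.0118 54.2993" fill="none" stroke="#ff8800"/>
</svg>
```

Since the viewBox matches the mm dimensions, user units are millimetres directly. The only transform is the Y-flip y_m = 79.2277 − y_svg.

Shape 1 is a open polyline drawn with `<polyline>`. Its stroke #008000 means cut at S825, F818. After flipping Y the toolpath is (40.7391,40.5670) → (205.0243,61.3161) → (74.6150,37.2881) → (169.0003,21.3715) → (29.1913,9.3870) → (101.6641,64.0601).

Shape 2 is a rectangle drawn with `<rect>`. Its stroke #ff8800 means score at S441, F1771. After flipping Y the toolpath is (52.8759,39.6345) → (186.6849,39.6345) → (186.6849,27.1673) → (52.8759,27.1673) → (52.8759,39.6345), returning to the start.

Shape 3 is a quadratic bezier drawn with `<path>`. Its stroke #ff8800 means score at S441, F1771. After flipping Y the toolpath is (197.3168,34.9254) → (174.3442,32.9223) → (150.4198,33.5724) → (125.5437,36.8757) → (99.7158,42.8323) → (72.9362,51.4421) → (45.2048,62.7052).

Shape 4 is a quadratic bezier drawn with `<path>`. Its stroke #ff8800 means score at S441, F1771. After flipping Y the toolpath is (232.0933,36.9417) → (214.2186,40.5742) → (199.6884,41.9528) → (188.5026,41.0775) → (180.6612,37.9484) → (176.1643,32.5653) → (175.0118,24.9284).

G21
G90
G00 X40.7391 Y40.5670
M3 S825
G1 X205.0243 Y61.3161 F818
G1 X74.6150 Y37.2881 F818
G1 X169.0003 Y21.3715 F818
G1 X29.1913 Y9.3870 F818
G1 X101.6641 Y64.0601 F818
M5
G00 X52.8759 Y39.6345
M3 S441
G1 X186.6849 Y39.6345 F1771
G1 X186.6849 Y27.1673 F1771
G1 X52.8759 Y27.1673 F1771
G1 X52.8759 Y39.6345 F1771
M5
G00 X197.3168 Y34.9254
M3 S441
G1 X174.3442 Y32.9223 F1771
G1 X150.4198 Y33.5724 F1771
G1 X125.5437 Y36.8757 F1771
G1 X99.7158 Y42.8323 F1771
G1 X72.9362 Y51.4421 F1771
G1 X45.2048 Y62.7052 F1771
M5
G00 X232.0933 Y36.9417
M3 S441
G1 X214.2186 Y40.5742 F1771
G1 X199.6884 Y41.9528 F1771
G1 X188.5026 Y41.0775 F1771
G1 X180.6612 Y37.9484 F1771
G1 X176.1643 Y32.5653 F1771
G1 X175.0118 Y24.9284 F1771
M5
G00 X0.0000 Y0.0000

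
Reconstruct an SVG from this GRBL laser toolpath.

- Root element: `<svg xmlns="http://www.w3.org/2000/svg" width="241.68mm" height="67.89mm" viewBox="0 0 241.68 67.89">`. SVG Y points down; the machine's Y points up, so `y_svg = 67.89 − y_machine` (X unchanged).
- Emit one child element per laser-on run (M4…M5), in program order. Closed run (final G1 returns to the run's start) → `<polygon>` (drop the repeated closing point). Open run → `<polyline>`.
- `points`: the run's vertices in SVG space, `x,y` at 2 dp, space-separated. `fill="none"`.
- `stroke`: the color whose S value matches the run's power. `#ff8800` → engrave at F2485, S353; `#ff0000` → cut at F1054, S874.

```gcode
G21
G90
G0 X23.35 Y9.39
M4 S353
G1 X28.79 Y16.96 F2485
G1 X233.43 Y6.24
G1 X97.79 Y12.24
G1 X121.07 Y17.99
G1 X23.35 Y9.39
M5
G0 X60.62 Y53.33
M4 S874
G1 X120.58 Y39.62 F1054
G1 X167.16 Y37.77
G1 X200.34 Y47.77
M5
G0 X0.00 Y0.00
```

y_svg = 67.89 − y_m.

[1] S353→`#ff8800` (engrave); closed run; points: 23.35,58.50 28.79,50.93 233.43,61.65 97.79,55.65 121.07,49.90

[2] S874→`#ff0000` (cut); open run; points: 60.62,14.56 120.58,28.27 167.16,30.12 200.34,20.12

<svg xmlns="http://www.w3.org/2000/svg" width="241.68mm" height="67.89mm" viewBox="0 0 241.68 67.89">
  <polygon points="23.35,58.50 28.79,50.93 233.43,61.65 97.79,55.65 121.07,49.90" fill="none" stroke="#ff8800"/>
  <polyline points="60.62,14.56 120.58,28.27 167.16,30.12 200.34,20.12" fill="none" stroke="#ff0000"/>
</svg>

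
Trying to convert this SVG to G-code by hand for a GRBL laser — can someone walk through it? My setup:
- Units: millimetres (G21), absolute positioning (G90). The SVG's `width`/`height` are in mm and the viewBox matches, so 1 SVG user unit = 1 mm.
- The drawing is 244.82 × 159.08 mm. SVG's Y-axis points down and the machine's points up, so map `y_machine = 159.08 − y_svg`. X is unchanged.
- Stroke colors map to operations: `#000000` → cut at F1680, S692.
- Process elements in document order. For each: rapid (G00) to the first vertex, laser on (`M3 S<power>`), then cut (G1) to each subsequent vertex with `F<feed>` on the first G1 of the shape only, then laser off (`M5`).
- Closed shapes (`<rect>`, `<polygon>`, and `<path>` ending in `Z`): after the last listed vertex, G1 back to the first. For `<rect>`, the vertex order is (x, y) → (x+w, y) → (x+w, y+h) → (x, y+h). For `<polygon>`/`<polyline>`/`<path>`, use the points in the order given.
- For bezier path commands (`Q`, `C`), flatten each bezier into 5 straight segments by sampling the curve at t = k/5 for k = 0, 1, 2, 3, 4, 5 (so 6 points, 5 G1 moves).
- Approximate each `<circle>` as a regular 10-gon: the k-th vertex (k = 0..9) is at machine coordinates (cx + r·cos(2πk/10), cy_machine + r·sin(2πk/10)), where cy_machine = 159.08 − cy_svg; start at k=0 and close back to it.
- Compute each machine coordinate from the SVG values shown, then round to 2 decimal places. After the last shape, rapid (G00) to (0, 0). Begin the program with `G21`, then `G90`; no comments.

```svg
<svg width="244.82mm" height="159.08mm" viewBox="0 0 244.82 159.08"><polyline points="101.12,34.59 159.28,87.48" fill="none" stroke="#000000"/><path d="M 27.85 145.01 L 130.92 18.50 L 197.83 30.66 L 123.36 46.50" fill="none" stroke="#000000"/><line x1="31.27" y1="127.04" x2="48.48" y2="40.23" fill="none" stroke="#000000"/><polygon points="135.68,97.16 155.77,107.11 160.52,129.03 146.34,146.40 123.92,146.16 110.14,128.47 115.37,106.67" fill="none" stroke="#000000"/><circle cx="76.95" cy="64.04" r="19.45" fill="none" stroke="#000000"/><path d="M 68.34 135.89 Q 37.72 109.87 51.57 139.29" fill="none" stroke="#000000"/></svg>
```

viewBox `0 0 244.82 159.08` with mm width/height → 1 unit = 1 mm. Flip: y_m = 159.08 − y_svg.

**Shape 1** — `<polyline>` line segment, stroke `#000000` → cut (S692, F1680). Machine vertices: (101.12,124.49) → (159.28,71.60). Open path.

**Shape 2** — `<path>` open polyline, stroke `#000000` → cut (S692, F1680). Machine vertices: (27.85,14.07) → (130.92,140.58) → (197.83,128.42) → (123.36,112.58). Open path.

**Shape 3** — `<line>` line segment, stroke `#000000` → cut (S692, F1680). Machine vertices: (31.27,32.04) → (48.48,118.85). Open path.

**Shape 4** — `<polygon>` regular polygon, stroke `#000000` → cut (S692, F1680). Machine vertices: (135.68,61.92) → (155.77,51.97) → (160.52,30.05) → (146.34,12.68) → (123.92,12.92) → (110.14,30.61) → (115.37,52.41) → (135.68,61.92). Closed: final G1 returns to the first vertex.

**Shape 5** — `<circle>` circle, stroke `#000000` → cut (S692, F1680). Machine vertices: (96.40,95.04) → (92.69,106.47) → (82.96,113.54) → (70.94,113.54) → (61.21,106.47) → (57.50,95.04) → (61.21,83.61) → (70.94,76.54) → (82.96,76.54) → (92.69,83.61) → (96.40,95.04). Closed: final G1 returns to the first vertex.

**Shape 6** — `<path>` quadratic bezier, stroke `#000000` → cut (S692, F1680). Control points (SVG): P0=(68.34,135.89), P1=(37.72,109.87), P2=(51.57,139.29); sampled at t=k/5. Machine vertices: (68.34,23.19) → (57.87,31.38) → (50.96,35.14) → (47.61,34.46) → (47.81,29.34) → (51.57,19.79). Open path.

G21
G90
G00 X101.12 Y124.49
M3 S692
G1 X159.28 Y71.60 F1680
M5
G00 X27.85 Y14.07
M3 S692
G1 X130.92 Y140.58 F1680
G1 X197.83 Y128.42
G1 X123.36 Y112.58
M5
G00 X31.27 Y32.04
M3 S692
G1 X48.48 Y118.85 F1680
M5
G00 X135.68 Y61.92
M3 S692
G1 X155.77 Y51.97 F1680
G1 X160.52 Y30.05
G1 X146.34 Y12.68
G1 X123.92 Y12.92
G1 X110.14 Y30.61
G1 X115.37 Y52.41
G1 X135.68 Y61.92
M5
G00 X96.40 Y95.04
M3 S692
G1 X92.69 Y106.47 F1680
G1 X82.96 Y113.54
G1 X70.94 Y113.54
G1 X61.21 Y106.47
G1 X57.50 Y95.04
G1 X61.21 Y83.61
G1 X70.94 Y76.54
G1 X82.96 Y76.54
G1 X92.69 Y83.61
G1 X96.40 Y95.04
M5
G00 X68.34 Y23.19
M3 S692
G1 X57.87 Y31.38 F1680
G1 X50.96 Y35.14
G1 X47.61 Y34.46
G1 X47.81 Y29.34
G1 X51.57 Y19.79
M5
G00 X0.00 Y0.00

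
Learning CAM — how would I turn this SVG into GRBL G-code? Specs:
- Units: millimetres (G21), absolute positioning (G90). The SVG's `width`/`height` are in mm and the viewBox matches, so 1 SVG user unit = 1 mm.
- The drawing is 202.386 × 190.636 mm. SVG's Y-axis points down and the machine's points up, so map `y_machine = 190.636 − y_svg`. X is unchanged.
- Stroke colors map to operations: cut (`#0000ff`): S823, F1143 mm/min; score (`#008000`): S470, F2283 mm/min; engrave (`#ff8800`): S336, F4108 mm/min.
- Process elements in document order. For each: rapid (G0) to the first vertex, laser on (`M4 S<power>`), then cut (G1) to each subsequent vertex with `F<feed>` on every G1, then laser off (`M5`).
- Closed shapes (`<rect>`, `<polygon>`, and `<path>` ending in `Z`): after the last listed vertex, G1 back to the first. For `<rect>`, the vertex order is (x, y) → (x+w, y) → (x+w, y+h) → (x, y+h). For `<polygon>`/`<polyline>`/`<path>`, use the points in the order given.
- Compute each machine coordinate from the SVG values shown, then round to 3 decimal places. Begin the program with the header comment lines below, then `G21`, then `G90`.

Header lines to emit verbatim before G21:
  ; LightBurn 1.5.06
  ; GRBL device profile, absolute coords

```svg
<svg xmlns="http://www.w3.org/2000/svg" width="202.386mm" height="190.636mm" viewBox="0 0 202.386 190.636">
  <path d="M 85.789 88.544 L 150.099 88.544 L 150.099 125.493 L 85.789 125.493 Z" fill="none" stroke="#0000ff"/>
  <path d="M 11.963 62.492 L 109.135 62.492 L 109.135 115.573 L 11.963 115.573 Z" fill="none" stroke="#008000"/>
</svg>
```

Since the viewBox matches the mm dimensions, user units are millimetres directly. The only transform is the Y-flip y_m = 190.636 − y_svg.

Shape 1 is a rectangle drawn with `<path>`. Its stroke #0000ff means cut at S823, F1143. After flipping Y the toolpath is (85.789,102.092) → (150.099,102.092) → (150.099,65.143) → (85.789,65.143) → (85.789,102.092), returning to the start.

Shape 2 is a rectangle drawn with `<path>`. Its stroke #008000 means score at S470, F2283. After flipping Y the toolpath is (11.963,128.144) → (109.135,128.144) → (109.135,75.063) → (11.963,75.063) → (11.963,128.144), returning to the start.

; LightBurn 1.5.06
; GRBL device profile, absolute coords
G21
G90
G0 X85.789 Y102.092
M4 S823
G1 X150.099 Y102.092 F1143
G1 X150.099 Y65.143 F1143
G1 X85.789 Y65.143 F1143
G1 X85.789 Y102.092 F1143
M5
G0 X11.963 Y128.144
M4 S470
G1 X109.135 Y128.144 F2283
G1 X109.135 Y75.063 F2283
G1 X11.963 Y75.063 F2283
G1 X11.963 Y128.144 F2283
M5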